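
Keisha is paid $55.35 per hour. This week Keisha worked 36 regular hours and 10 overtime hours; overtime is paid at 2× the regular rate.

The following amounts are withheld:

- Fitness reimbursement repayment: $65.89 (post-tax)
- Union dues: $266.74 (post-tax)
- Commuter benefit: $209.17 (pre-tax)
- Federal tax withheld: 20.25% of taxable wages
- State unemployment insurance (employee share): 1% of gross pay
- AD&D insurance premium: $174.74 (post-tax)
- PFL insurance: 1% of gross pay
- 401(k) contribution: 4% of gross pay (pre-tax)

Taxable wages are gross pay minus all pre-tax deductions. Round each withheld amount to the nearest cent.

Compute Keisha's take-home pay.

Regular pay: 36 × $55.35 = $1992.60
Overtime pay: 10 × $55.35 × 2 = $1107.00
Gross pay = $1992.60 + $1107.00 = $3099.60
Commuter benefit: $209.17
401(k) contribution: $3099.60 × 0.04 = $123.98
Pre-tax total = $209.17 + $123.98 = $333.15
Taxable wages = $3099.60 − $333.15 = $2766.45
Federal tax withheld: $2766.45 × 0.2025 = $560.21
State unemployment insurance (employee share): $3099.60 × 0.01 = $31.00
PFL insurance: $3099.60 × 0.01 = $31.00
AD&D insurance premium: $174.74
Union dues: $266.74
Fitness reimbursement repayment: $65.89
Total deductions = $209.17 + $123.98 + $560.21 + $31.00 + $31.00 + $174.74 + $266.74 + $65.89 = $1462.73
Net pay = $3099.60 − $1462.73 = $1636.87

$1636.87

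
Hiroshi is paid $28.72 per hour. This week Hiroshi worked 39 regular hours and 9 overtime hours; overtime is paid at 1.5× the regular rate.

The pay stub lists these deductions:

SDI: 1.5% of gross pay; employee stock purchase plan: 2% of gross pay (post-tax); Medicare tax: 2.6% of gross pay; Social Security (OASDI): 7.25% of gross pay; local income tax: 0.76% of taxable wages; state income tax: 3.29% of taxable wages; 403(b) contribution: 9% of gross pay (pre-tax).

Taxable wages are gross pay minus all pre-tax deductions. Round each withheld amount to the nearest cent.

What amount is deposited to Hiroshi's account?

$1115.23

Regular pay: 39 × $28.72 = $1120.08
Overtime pay: 9 × $28.72 × 1.5 = $387.72
Gross pay = $1120.08 + $387.72 = $1507.80
403(b) contribution: $1507.80 × 0.09 = $135.70
Taxable wages = $1507.80 − $135.70 = $1372.10
State income tax: $1372.10 × 0.0329 = $45.14
Local income tax: $1372.10 × 0.0076 = $10.43
Social Security (OASDI): $1507.80 × 0.0725 = $109.32
Medicare tax: $1507.80 × 0.026 = $39.20
SDI: $1507.80 × 0.015 = $22.62
Employee stock purchase plan: $1507.80 × 0.02 = $30.16
Total deductions = $135.70 + $45.14 + $10.43 + $109.32 + $39.20 + $22.62 + $30.16 = $392.57
Net pay = $1507.80 − $392.57 = $1115.23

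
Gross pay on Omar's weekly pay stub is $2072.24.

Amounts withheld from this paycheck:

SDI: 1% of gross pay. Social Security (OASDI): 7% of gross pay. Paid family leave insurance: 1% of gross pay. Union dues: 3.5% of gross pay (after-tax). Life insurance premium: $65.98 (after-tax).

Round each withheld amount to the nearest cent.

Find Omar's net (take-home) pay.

Paid family leave insurance: $2072.24 × 0.01 = $20.72
SDI: $2072.24 × 0.01 = $20.72
Social Security (OASDI): $2072.24 × 0.07 = $145.06
Union dues: $2072.24 × 0.035 = $72.53
Life insurance premium: $65.98
Total deductions = $20.72 + $20.72 + $145.06 + $72.53 + $65.98 = $325.01
Net pay = $2072.24 − $325.01 = $1747.23

$1747.23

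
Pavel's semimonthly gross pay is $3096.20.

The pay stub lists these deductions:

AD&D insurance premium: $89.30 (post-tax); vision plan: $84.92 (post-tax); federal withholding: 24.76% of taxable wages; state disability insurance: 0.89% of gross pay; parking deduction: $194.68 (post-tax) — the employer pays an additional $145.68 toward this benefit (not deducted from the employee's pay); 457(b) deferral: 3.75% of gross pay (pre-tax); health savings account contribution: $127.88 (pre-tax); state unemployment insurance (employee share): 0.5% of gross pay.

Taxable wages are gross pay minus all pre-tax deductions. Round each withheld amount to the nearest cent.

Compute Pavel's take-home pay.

Health savings account contribution: $127.88
457(b) deferral: $3096.20 × 0.0375 = $116.11
Pre-tax total = $127.88 + $116.11 = $243.99
Taxable wages = $3096.20 − $243.99 = $2852.21
Federal withholding: $2852.21 × 0.2476 = $706.21
State unemployment insurance (employee share): $3096.20 × 0.005 = $15.48
State disability insurance: $3096.20 × 0.0089 = $27.56
Vision plan: $84.92
Parking deduction: $194.68
AD&D insurance premium: $89.30
(Employer's $145.68 toward parking deduction is not withheld from the employee.)
Total deductions = $127.88 + $116.11 + $706.21 + $15.48 + $27.56 + $84.92 + $194.68 + $89.30 = $1362.14
Net pay = $3096.20 − $1362.14 = $1734.06

$1734.06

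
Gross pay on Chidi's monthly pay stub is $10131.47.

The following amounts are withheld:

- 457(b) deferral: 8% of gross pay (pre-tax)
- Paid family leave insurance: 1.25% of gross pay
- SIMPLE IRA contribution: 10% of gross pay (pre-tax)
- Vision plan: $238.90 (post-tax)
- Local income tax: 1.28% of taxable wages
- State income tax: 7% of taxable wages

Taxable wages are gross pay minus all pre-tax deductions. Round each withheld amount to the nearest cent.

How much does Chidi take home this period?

457(b) deferral: $10131.47 × 0.08 = $810.52
SIMPLE IRA contribution: $10131.47 × 0.1 = $1013.15
Pre-tax total = $810.52 + $1013.15 = $1823.67
Taxable wages = $10131.47 − $1823.67 = $8307.80
Local income tax: $8307.80 × 0.0128 = $106.34
State income tax: $8307.80 × 0.07 = $581.55
Paid family leave insurance: $10131.47 × 0.0125 = $126.64
Vision plan: $238.90
Total deductions = $810.52 + $1013.15 + $106.34 + $581.55 + $126.64 + $238.90 = $2877.10
Net pay = $10131.47 − $2877.10 = $7254.37

$7254.37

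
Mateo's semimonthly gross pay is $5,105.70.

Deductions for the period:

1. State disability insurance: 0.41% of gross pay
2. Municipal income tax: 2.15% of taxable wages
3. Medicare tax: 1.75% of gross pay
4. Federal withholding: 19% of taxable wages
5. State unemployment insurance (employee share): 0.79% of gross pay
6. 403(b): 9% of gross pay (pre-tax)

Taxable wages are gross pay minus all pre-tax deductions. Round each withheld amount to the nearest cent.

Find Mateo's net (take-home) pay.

403(b): $5,105.70 × 0.09 = $459.51
Taxable wages = $5,105.70 − $459.51 = $4,646.19
Municipal income tax: $4,646.19 × 0.0215 = $99.89
Federal withholding: $4,646.19 × 0.19 = $882.78
Medicare tax: $5,105.70 × 0.0175 = $89.35
State unemployment insurance (employee share): $5,105.70 × 0.0079 = $40.34
State disability insurance: $5,105.70 × 0.0041 = $20.93
Total deductions = $459.51 + $99.89 + $882.78 + $89.35 + $40.34 + $20.93 = $1,592.80
Net pay = $5,105.70 − $1,592.80 = $3,512.90

$3,512.90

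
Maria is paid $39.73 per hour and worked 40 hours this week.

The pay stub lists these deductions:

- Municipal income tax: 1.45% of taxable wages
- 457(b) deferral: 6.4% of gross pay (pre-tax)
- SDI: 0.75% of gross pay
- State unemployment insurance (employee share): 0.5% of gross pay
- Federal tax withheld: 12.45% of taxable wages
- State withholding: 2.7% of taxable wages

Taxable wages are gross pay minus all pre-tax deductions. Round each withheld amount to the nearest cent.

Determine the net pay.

$1220.70

Gross pay: 40 × $39.73 = $1589.20
457(b) deferral: $1589.20 × 0.064 = $101.71
Taxable wages = $1589.20 − $101.71 = $1487.49
Federal tax withheld: $1487.49 × 0.1245 = $185.19
Municipal income tax: $1487.49 × 0.0145 = $21.57
State withholding: $1487.49 × 0.027 = $40.16
State unemployment insurance (employee share): $1589.20 × 0.005 = $7.95
SDI: $1589.20 × 0.0075 = $11.92
Total deductions = $101.71 + $185.19 + $21.57 + $40.16 + $7.95 + $11.92 = $368.50
Net pay = $1589.20 − $368.50 = $1220.70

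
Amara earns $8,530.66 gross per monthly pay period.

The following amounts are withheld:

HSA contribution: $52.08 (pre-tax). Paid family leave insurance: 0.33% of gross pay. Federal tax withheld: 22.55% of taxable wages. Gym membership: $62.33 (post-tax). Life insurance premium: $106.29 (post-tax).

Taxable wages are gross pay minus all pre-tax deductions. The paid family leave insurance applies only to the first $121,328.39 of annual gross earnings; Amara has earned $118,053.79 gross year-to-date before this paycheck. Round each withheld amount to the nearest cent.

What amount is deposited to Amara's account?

HSA contribution: $52.08
Taxable wages = $8,530.66 − $52.08 = $8,478.58
Federal tax withheld: $8,478.58 × 0.2255 = $1,911.92
Paid family leave insurance: only $121,328.39 − $118,053.79 = $3,274.60 of this check is subject → $3,274.60 × 0.0033 = $10.81
Gym membership: $62.33
Life insurance premium: $106.29
Total deductions = $52.08 + $1,911.92 + $10.81 + $62.33 + $106.29 = $2,143.43
Net pay = $8,530.66 − $2,143.43 = $6,387.23

$6,387.23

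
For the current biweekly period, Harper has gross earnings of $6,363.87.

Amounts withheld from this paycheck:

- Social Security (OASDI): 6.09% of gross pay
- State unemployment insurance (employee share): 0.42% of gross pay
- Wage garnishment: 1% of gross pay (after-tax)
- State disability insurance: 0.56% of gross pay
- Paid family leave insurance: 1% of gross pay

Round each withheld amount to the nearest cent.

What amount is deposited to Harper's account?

$5,786.66

State disability insurance: $6,363.87 × 0.0056 = $35.64
State unemployment insurance (employee share): $6,363.87 × 0.0042 = $26.73
Paid family leave insurance: $6,363.87 × 0.01 = $63.64
Social Security (OASDI): $6,363.87 × 0.0609 = $387.56
Wage garnishment: $6,363.87 × 0.01 = $63.64
Total deductions = $35.64 + $26.73 + $63.64 + $387.56 + $63.64 = $577.21
Net pay = $6,363.87 − $577.21 = $5,786.66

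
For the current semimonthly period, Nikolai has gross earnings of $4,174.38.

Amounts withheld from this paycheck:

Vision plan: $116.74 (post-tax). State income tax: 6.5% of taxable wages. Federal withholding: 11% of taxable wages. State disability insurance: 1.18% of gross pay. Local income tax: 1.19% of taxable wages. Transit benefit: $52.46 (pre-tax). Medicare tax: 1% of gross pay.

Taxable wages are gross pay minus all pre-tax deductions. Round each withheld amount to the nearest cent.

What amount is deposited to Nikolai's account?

Transit benefit: $52.46
Taxable wages = $4,174.38 − $52.46 = $4,121.92
Local income tax: $4,121.92 × 0.0119 = $49.05
Federal withholding: $4,121.92 × 0.11 = $453.41
State income tax: $4,121.92 × 0.065 = $267.92
State disability insurance: $4,174.38 × 0.0118 = $49.26
Medicare tax: $4,174.38 × 0.01 = $41.74
Vision plan: $116.74
Total deductions = $52.46 + $49.05 + $453.41 + $267.92 + $49.26 + $41.74 + $116.74 = $1,030.58
Net pay = $4,174.38 − $1,030.58 = $3,143.80

$3,143.80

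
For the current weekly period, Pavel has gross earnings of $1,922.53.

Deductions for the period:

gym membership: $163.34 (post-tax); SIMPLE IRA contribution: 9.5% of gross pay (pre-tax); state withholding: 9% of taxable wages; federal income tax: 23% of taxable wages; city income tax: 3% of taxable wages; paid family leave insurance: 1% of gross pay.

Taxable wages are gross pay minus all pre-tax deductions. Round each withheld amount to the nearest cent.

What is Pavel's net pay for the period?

$948.36

SIMPLE IRA contribution: $1,922.53 × 0.095 = $182.64
Taxable wages = $1,922.53 − $182.64 = $1,739.89
State withholding: $1,739.89 × 0.09 = $156.59
Federal income tax: $1,739.89 × 0.23 = $400.17
City income tax: $1,739.89 × 0.03 = $52.20
Paid family leave insurance: $1,922.53 × 0.01 = $19.23
Gym membership: $163.34
Total deductions = $182.64 + $156.59 + $400.17 + $52.20 + $19.23 + $163.34 = $974.17
Net pay = $1,922.53 − $974.17 = $948.36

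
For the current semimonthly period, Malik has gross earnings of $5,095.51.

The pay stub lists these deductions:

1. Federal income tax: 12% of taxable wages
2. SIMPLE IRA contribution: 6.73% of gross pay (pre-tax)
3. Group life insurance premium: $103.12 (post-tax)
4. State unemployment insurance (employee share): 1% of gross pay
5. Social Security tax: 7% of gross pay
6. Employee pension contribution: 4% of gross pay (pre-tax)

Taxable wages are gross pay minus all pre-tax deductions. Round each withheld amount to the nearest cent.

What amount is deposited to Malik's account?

$3,492.14

Employee pension contribution: $5,095.51 × 0.04 = $203.82
SIMPLE IRA contribution: $5,095.51 × 0.0673 = $342.93
Pre-tax total = $203.82 + $342.93 = $546.75
Taxable wages = $5,095.51 − $546.75 = $4,548.76
Federal income tax: $4,548.76 × 0.12 = $545.85
State unemployment insurance (employee share): $5,095.51 × 0.01 = $50.96
Social Security tax: $5,095.51 × 0.07 = $356.69
Group life insurance premium: $103.12
Total deductions = $203.82 + $342.93 + $545.85 + $50.96 + $356.69 + $103.12 = $1,603.37
Net pay = $5,095.51 − $1,603.37 = $3,492.14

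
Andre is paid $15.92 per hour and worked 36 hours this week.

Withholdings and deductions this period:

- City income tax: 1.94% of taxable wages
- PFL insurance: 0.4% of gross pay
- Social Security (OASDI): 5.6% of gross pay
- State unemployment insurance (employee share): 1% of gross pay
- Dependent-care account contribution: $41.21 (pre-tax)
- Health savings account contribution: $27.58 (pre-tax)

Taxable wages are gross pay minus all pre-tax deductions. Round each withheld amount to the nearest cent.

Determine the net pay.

Gross pay: 36 × $15.92 = $573.12
Health savings account contribution: $27.58
Dependent-care account contribution: $41.21
Pre-tax total = $27.58 + $41.21 = $68.79
Taxable wages = $573.12 − $68.79 = $504.33
City income tax: $504.33 × 0.0194 = $9.78
Social Security (OASDI): $573.12 × 0.056 = $32.09
PFL insurance: $573.12 × 0.004 = $2.29
State unemployment insurance (employee share): $573.12 × 0.01 = $5.73
Total deductions = $27.58 + $41.21 + $9.78 + $32.09 + $2.29 + $5.73 = $118.68
Net pay = $573.12 − $118.68 = $454.44

$454.44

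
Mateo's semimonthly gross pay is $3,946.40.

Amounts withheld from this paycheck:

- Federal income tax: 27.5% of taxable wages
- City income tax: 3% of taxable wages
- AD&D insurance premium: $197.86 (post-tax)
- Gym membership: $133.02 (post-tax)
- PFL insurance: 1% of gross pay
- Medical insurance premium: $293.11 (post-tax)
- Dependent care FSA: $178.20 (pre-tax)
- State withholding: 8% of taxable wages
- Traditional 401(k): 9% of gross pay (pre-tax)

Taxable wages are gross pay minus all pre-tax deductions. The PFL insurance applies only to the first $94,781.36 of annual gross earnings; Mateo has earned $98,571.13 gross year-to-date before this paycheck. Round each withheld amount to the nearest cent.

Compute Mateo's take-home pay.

$1,475.02

Dependent care FSA: $178.20
Traditional 401(k): $3,946.40 × 0.09 = $355.18
Pre-tax total = $178.20 + $355.18 = $533.38
Taxable wages = $3,946.40 − $533.38 = $3,413.02
Federal income tax: $3,413.02 × 0.275 = $938.58
City income tax: $3,413.02 × 0.03 = $102.39
State withholding: $3,413.02 × 0.08 = $273.04
PFL insurance: annual cap $94,781.36 already reached (YTD $98,571.13), so $0.00
Gym membership: $133.02
AD&D insurance premium: $197.86
Medical insurance premium: $293.11
Total deductions = $178.20 + $355.18 + $938.58 + $102.39 + $273.04 + $0.00 + $133.02 + $197.86 + $293.11 = $2,471.38
Net pay = $3,946.40 − $2,471.38 = $1,475.02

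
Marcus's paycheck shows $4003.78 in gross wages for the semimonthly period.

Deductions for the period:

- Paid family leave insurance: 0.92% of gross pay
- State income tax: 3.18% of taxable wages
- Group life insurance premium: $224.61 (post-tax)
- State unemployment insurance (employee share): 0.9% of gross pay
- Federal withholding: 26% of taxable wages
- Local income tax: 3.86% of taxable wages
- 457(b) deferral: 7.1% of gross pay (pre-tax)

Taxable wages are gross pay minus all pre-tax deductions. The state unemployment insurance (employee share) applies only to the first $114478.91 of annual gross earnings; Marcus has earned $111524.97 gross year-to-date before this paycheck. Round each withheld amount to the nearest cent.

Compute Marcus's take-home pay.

$2202.56

457(b) deferral: $4003.78 × 0.071 = $284.27
Taxable wages = $4003.78 − $284.27 = $3719.51
State income tax: $3719.51 × 0.0318 = $118.28
Federal withholding: $3719.51 × 0.26 = $967.07
Local income tax: $3719.51 × 0.0386 = $143.57
State unemployment insurance (employee share): only $114478.91 − $111524.97 = $2953.94 of this check is subject → $2953.94 × 0.009 = $26.59
Paid family leave insurance: $4003.78 × 0.0092 = $36.83
Group life insurance premium: $224.61
Total deductions = $284.27 + $118.28 + $967.07 + $143.57 + $26.59 + $36.83 + $224.61 = $1801.22
Net pay = $4003.78 − $1801.22 = $2202.56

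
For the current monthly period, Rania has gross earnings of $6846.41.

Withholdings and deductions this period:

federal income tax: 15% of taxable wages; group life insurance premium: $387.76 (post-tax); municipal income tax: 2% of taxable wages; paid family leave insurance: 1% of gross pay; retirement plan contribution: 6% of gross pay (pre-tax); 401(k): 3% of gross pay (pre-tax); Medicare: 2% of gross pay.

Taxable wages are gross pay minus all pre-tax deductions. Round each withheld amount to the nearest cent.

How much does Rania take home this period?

Retirement plan contribution: $6846.41 × 0.06 = $410.78
401(k): $6846.41 × 0.03 = $205.39
Pre-tax total = $410.78 + $205.39 = $616.17
Taxable wages = $6846.41 − $616.17 = $6230.24
Federal income tax: $6230.24 × 0.15 = $934.54
Municipal income tax: $6230.24 × 0.02 = $124.60
Paid family leave insurance: $6846.41 × 0.01 = $68.46
Medicare: $6846.41 × 0.02 = $136.93
Group life insurance premium: $387.76
Total deductions = $410.78 + $205.39 + $934.54 + $124.60 + $68.46 + $136.93 + $387.76 = $2268.46
Net pay = $6846.41 − $2268.46 = $4577.95

$4577.95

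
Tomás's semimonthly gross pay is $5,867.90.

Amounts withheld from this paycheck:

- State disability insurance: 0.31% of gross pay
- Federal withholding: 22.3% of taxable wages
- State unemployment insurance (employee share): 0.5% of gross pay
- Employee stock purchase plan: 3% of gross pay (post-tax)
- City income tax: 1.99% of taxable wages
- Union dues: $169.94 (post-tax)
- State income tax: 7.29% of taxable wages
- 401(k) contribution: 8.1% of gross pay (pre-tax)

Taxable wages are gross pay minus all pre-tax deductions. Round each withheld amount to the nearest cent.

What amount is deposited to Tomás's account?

$3,296.11

401(k) contribution: $5,867.90 × 0.081 = $475.30
Taxable wages = $5,867.90 − $475.30 = $5,392.60
Federal withholding: $5,392.60 × 0.223 = $1,202.55
State income tax: $5,392.60 × 0.0729 = $393.12
City income tax: $5,392.60 × 0.0199 = $107.31
State disability insurance: $5,867.90 × 0.0031 = $18.19
State unemployment insurance (employee share): $5,867.90 × 0.005 = $29.34
Employee stock purchase plan: $5,867.90 × 0.03 = $176.04
Union dues: $169.94
Total deductions = $475.30 + $1,202.55 + $393.12 + $107.31 + $18.19 + $29.34 + $176.04 + $169.94 = $2,571.79
Net pay = $5,867.90 − $2,571.79 = $3,296.11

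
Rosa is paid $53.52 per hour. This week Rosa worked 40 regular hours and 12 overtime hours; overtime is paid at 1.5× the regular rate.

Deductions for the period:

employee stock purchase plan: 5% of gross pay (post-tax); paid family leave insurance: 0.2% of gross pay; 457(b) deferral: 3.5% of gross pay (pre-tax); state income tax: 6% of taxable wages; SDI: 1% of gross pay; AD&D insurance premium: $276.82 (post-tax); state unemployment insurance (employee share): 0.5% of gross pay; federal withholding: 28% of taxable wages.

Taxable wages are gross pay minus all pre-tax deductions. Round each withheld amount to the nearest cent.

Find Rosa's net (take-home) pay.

Regular pay: 40 × $53.52 = $2140.80
Overtime pay: 12 × $53.52 × 1.5 = $963.36
Gross pay = $2140.80 + $963.36 = $3104.16
457(b) deferral: $3104.16 × 0.035 = $108.65
Taxable wages = $3104.16 − $108.65 = $2995.51
State income tax: $2995.51 × 0.06 = $179.73
Federal withholding: $2995.51 × 0.28 = $838.74
SDI: $3104.16 × 0.01 = $31.04
State unemployment insurance (employee share): $3104.16 × 0.005 = $15.52
Paid family leave insurance: $3104.16 × 0.002 = $6.21
Employee stock purchase plan: $3104.16 × 0.05 = $155.21
AD&D insurance premium: $276.82
Total deductions = $108.65 + $179.73 + $838.74 + $31.04 + $15.52 + $6.21 + $155.21 + $276.82 = $1611.92
Net pay = $3104.16 − $1611.92 = $1492.24

$1492.24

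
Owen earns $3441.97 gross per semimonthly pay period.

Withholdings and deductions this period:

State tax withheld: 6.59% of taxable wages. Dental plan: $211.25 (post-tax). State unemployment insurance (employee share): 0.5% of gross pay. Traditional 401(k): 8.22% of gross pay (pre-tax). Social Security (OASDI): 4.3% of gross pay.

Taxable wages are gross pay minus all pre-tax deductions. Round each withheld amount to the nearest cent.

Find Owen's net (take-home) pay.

Traditional 401(k): $3441.97 × 0.0822 = $282.93
Taxable wages = $3441.97 − $282.93 = $3159.04
State tax withheld: $3159.04 × 0.0659 = $208.18
State unemployment insurance (employee share): $3441.97 × 0.005 = $17.21
Social Security (OASDI): $3441.97 × 0.043 = $148.00
Dental plan: $211.25
Total deductions = $282.93 + $208.18 + $17.21 + $148.00 + $211.25 = $867.57
Net pay = $3441.97 − $867.57 = $2574.40

$2574.40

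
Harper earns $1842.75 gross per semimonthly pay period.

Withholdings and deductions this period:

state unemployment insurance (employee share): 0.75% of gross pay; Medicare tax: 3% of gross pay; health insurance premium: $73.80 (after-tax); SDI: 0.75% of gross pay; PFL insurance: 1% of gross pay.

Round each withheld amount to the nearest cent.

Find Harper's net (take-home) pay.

$1667.60

PFL insurance: $1842.75 × 0.01 = $18.43
Medicare tax: $1842.75 × 0.03 = $55.28
SDI: $1842.75 × 0.0075 = $13.82
State unemployment insurance (employee share): $1842.75 × 0.0075 = $13.82
Health insurance premium: $73.80
Total deductions = $18.43 + $55.28 + $13.82 + $13.82 + $73.80 = $175.15
Net pay = $1842.75 − $175.15 = $1667.60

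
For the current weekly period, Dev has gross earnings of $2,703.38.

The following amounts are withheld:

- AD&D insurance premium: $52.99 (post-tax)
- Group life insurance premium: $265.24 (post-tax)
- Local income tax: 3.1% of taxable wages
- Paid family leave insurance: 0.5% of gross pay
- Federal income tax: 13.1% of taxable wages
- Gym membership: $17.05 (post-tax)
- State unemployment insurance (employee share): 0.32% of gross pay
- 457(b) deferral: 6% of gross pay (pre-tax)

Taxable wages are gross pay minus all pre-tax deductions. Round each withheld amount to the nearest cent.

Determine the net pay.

$1,772.06

457(b) deferral: $2,703.38 × 0.06 = $162.20
Taxable wages = $2,703.38 − $162.20 = $2,541.18
Local income tax: $2,541.18 × 0.031 = $78.78
Federal income tax: $2,541.18 × 0.131 = $332.89
State unemployment insurance (employee share): $2,703.38 × 0.0032 = $8.65
Paid family leave insurance: $2,703.38 × 0.005 = $13.52
Group life insurance premium: $265.24
AD&D insurance premium: $52.99
Gym membership: $17.05
Total deductions = $162.20 + $78.78 + $332.89 + $8.65 + $13.52 + $265.24 + $52.99 + $17.05 = $931.32
Net pay = $2,703.38 − $931.32 = $1,772.06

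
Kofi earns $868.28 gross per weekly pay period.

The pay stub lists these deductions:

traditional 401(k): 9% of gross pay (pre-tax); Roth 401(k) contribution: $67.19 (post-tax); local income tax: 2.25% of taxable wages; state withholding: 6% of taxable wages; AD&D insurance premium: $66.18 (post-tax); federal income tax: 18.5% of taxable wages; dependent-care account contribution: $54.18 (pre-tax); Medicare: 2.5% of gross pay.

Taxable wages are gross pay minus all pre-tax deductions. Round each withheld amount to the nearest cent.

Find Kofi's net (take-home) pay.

Dependent-care account contribution: $54.18
Traditional 401(k): $868.28 × 0.09 = $78.15
Pre-tax total = $54.18 + $78.15 = $132.33
Taxable wages = $868.28 − $132.33 = $735.95
State withholding: $735.95 × 0.06 = $44.16
Federal income tax: $735.95 × 0.185 = $136.15
Local income tax: $735.95 × 0.0225 = $16.56
Medicare: $868.28 × 0.025 = $21.71
Roth 401(k) contribution: $67.19
AD&D insurance premium: $66.18
Total deductions = $54.18 + $78.15 + $44.16 + $136.15 + $16.56 + $21.71 + $67.19 + $66.18 = $484.28
Net pay = $868.28 − $484.28 = $384.00

$384.00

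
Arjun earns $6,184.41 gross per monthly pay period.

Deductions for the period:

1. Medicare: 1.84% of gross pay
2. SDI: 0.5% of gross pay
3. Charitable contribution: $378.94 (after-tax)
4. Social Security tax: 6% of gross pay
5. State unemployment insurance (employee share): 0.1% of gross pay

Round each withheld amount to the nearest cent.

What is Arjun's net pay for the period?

$5,283.52

Social Security tax: $6,184.41 × 0.06 = $371.06
State unemployment insurance (employee share): $6,184.41 × 0.001 = $6.18
SDI: $6,184.41 × 0.005 = $30.92
Medicare: $6,184.41 × 0.0184 = $113.79
Charitable contribution: $378.94
Total deductions = $371.06 + $6.18 + $30.92 + $113.79 + $378.94 = $900.89
Net pay = $6,184.41 − $900.89 = $5,283.52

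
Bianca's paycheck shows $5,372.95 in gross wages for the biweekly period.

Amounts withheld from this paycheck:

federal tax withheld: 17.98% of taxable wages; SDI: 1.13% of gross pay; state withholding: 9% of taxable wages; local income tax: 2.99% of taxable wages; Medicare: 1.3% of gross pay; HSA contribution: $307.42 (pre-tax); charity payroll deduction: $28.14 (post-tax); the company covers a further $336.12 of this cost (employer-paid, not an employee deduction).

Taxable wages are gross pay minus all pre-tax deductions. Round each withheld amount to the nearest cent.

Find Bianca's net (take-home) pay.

HSA contribution: $307.42
Taxable wages = $5,372.95 − $307.42 = $5,065.53
Local income tax: $5,065.53 × 0.0299 = $151.46
State withholding: $5,065.53 × 0.09 = $455.90
Federal tax withheld: $5,065.53 × 0.1798 = $910.78
Medicare: $5,372.95 × 0.013 = $69.85
SDI: $5,372.95 × 0.0113 = $60.71
Charity payroll deduction: $28.14
(Employer's $336.12 toward charity payroll deduction is not withheld from the employee.)
Total deductions = $307.42 + $151.46 + $455.90 + $910.78 + $69.85 + $60.71 + $28.14 = $1,984.26
Net pay = $5,372.95 − $1,984.26 = $3,388.69

$3,388.69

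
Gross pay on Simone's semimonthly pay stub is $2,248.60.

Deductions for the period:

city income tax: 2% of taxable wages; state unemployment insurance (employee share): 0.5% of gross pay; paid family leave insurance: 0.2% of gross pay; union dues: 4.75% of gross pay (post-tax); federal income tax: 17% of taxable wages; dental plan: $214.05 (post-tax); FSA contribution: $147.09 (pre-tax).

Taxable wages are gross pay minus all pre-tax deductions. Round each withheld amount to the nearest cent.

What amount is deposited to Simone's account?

$1,365.62

FSA contribution: $147.09
Taxable wages = $2,248.60 − $147.09 = $2,101.51
City income tax: $2,101.51 × 0.02 = $42.03
Federal income tax: $2,101.51 × 0.17 = $357.26
State unemployment insurance (employee share): $2,248.60 × 0.005 = $11.24
Paid family leave insurance: $2,248.60 × 0.002 = $4.50
Dental plan: $214.05
Union dues: $2,248.60 × 0.0475 = $106.81
Total deductions = $147.09 + $42.03 + $357.26 + $11.24 + $4.50 + $214.05 + $106.81 = $882.98
Net pay = $2,248.60 − $882.98 = $1,365.62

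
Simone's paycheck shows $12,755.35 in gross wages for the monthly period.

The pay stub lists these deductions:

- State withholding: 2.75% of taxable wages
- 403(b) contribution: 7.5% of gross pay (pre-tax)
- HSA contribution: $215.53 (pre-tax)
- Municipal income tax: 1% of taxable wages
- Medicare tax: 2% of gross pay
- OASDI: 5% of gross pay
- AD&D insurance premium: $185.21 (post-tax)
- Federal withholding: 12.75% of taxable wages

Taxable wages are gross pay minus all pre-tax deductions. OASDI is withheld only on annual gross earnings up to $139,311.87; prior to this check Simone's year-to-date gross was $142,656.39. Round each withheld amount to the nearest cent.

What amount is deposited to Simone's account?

HSA contribution: $215.53
403(b) contribution: $12,755.35 × 0.075 = $956.65
Pre-tax total = $215.53 + $956.65 = $1,172.18
Taxable wages = $12,755.35 − $1,172.18 = $11,583.17
Municipal income tax: $11,583.17 × 0.01 = $115.83
State withholding: $11,583.17 × 0.0275 = $318.54
Federal withholding: $11,583.17 × 0.1275 = $1,476.85
Medicare tax: $12,755.35 × 0.02 = $255.11
OASDI: annual cap $139,311.87 already reached (YTD $142,656.39), so $0.00
AD&D insurance premium: $185.21
Total deductions = $215.53 + $956.65 + $115.83 + $318.54 + $1,476.85 + $255.11 + $0.00 + $185.21 = $3,523.72
Net pay = $12,755.35 − $3,523.72 = $9,231.63

$9,231.63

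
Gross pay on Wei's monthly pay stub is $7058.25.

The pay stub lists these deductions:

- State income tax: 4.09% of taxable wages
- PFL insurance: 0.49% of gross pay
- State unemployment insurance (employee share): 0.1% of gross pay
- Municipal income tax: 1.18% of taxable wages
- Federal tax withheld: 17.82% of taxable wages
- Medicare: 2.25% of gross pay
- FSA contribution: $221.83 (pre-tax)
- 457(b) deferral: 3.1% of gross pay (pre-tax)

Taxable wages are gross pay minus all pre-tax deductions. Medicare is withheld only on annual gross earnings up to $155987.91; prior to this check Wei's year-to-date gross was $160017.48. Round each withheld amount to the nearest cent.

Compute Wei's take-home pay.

FSA contribution: $221.83
457(b) deferral: $7058.25 × 0.031 = $218.81
Pre-tax total = $221.83 + $218.81 = $440.64
Taxable wages = $7058.25 − $440.64 = $6617.61
Municipal income tax: $6617.61 × 0.0118 = $78.09
State income tax: $6617.61 × 0.0409 = $270.66
Federal tax withheld: $6617.61 × 0.1782 = $1179.26
State unemployment insurance (employee share): $7058.25 × 0.001 = $7.06
Medicare: annual cap $155987.91 already reached (YTD $160017.48), so $0.00
PFL insurance: $7058.25 × 0.0049 = $34.59
Total deductions = $221.83 + $218.81 + $78.09 + $270.66 + $1179.26 + $7.06 + $0.00 + $34.59 = $2010.30
Net pay = $7058.25 − $2010.30 = $5047.95

$5047.95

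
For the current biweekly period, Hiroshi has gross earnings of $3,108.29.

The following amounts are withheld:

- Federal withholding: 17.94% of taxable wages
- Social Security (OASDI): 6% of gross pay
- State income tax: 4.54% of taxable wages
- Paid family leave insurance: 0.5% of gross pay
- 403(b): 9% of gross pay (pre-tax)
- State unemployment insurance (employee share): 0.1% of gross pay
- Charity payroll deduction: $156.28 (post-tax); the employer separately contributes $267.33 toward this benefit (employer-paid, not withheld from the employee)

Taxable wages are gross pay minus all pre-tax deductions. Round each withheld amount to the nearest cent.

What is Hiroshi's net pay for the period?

403(b): $3,108.29 × 0.09 = $279.75
Taxable wages = $3,108.29 − $279.75 = $2,828.54
State income tax: $2,828.54 × 0.0454 = $128.42
Federal withholding: $2,828.54 × 0.1794 = $507.44
Paid family leave insurance: $3,108.29 × 0.005 = $15.54
Social Security (OASDI): $3,108.29 × 0.06 = $186.50
State unemployment insurance (employee share): $3,108.29 × 0.001 = $3.11
Charity payroll deduction: $156.28
(Employer's $267.33 toward charity payroll deduction is not withheld from the employee.)
Total deductions = $279.75 + $128.42 + $507.44 + $15.54 + $186.50 + $3.11 + $156.28 = $1,277.04
Net pay = $3,108.29 − $1,277.04 = $1,831.25

$1,831.25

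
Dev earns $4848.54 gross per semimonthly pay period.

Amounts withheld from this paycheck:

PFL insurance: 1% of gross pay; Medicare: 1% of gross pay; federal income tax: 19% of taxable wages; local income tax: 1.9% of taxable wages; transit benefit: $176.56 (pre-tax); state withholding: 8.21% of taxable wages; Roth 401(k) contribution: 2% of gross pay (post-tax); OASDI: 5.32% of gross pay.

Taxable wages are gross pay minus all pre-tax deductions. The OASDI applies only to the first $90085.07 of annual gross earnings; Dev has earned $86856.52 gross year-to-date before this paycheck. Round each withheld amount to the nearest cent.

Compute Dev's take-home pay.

$2946.25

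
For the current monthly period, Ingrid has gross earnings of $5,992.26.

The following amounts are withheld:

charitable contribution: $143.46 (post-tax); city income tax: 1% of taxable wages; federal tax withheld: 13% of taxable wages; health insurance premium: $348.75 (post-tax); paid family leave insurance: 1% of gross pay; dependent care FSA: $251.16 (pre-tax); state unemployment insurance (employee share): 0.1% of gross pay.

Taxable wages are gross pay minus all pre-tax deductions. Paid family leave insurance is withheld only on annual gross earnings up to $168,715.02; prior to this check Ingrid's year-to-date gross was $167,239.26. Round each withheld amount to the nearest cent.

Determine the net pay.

$4,424.39

Dependent care FSA: $251.16
Taxable wages = $5,992.26 − $251.16 = $5,741.10
City income tax: $5,741.10 × 0.01 = $57.41
Federal tax withheld: $5,741.10 × 0.13 = $746.34
State unemployment insurance (employee share): $5,992.26 × 0.001 = $5.99
Paid family leave insurance: only $168,715.02 − $167,239.26 = $1,475.76 of this check is subject → $1,475.76 × 0.01 = $14.76
Charitable contribution: $143.46
Health insurance premium: $348.75
Total deductions = $251.16 + $57.41 + $746.34 + $5.99 + $14.76 + $143.46 + $348.75 = $1,567.87
Net pay = $5,992.26 − $1,567.87 = $4,424.39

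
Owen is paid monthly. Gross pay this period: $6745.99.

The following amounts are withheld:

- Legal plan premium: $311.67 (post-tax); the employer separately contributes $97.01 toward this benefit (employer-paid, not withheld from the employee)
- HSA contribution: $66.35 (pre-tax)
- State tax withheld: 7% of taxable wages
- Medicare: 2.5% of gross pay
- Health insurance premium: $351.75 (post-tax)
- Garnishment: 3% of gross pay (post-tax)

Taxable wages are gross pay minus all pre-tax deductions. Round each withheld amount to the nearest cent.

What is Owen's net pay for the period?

$5177.62

HSA contribution: $66.35
Taxable wages = $6745.99 − $66.35 = $6679.64
State tax withheld: $6679.64 × 0.07 = $467.57
Medicare: $6745.99 × 0.025 = $168.65
Garnishment: $6745.99 × 0.03 = $202.38
Health insurance premium: $351.75
Legal plan premium: $311.67
(Employer's $97.01 toward legal plan premium is not withheld from the employee.)
Total deductions = $66.35 + $467.57 + $168.65 + $202.38 + $351.75 + $311.67 = $1568.37
Net pay = $6745.99 − $1568.37 = $5177.62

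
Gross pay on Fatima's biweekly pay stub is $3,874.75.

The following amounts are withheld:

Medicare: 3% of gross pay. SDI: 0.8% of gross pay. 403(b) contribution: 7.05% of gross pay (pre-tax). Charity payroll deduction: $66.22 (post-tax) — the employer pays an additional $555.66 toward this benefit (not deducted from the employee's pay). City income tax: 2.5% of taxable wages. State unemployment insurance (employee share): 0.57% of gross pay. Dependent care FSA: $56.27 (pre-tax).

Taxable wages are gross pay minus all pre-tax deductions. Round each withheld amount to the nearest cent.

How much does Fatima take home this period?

$3,221.13

403(b) contribution: $3,874.75 × 0.0705 = $273.17
Dependent care FSA: $56.27
Pre-tax total = $273.17 + $56.27 = $329.44
Taxable wages = $3,874.75 − $329.44 = $3,545.31
City income tax: $3,545.31 × 0.025 = $88.63
State unemployment insurance (employee share): $3,874.75 × 0.0057 = $22.09
Medicare: $3,874.75 × 0.03 = $116.24
SDI: $3,874.75 × 0.008 = $31.00
Charity payroll deduction: $66.22
(Employer's $555.66 toward charity payroll deduction is not withheld from the employee.)
Total deductions = $273.17 + $56.27 + $88.63 + $22.09 + $116.24 + $31.00 + $66.22 = $653.62
Net pay = $3,874.75 − $653.62 = $3,221.13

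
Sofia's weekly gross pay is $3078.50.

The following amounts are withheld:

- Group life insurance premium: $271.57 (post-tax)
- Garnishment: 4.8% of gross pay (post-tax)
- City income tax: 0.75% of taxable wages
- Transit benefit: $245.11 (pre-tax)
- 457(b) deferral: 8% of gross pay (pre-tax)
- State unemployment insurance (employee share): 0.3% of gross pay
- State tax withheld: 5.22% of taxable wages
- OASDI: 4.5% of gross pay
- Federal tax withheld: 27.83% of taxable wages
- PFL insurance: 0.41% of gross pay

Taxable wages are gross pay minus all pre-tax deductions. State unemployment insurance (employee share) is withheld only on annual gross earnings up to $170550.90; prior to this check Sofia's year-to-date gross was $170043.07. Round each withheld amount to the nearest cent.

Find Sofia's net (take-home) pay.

Transit benefit: $245.11
457(b) deferral: $3078.50 × 0.08 = $246.28
Pre-tax total = $245.11 + $246.28 = $491.39
Taxable wages = $3078.50 − $491.39 = $2587.11
Federal tax withheld: $2587.11 × 0.2783 = $719.99
City income tax: $2587.11 × 0.0075 = $19.40
State tax withheld: $2587.11 × 0.0522 = $135.05
OASDI: $3078.50 × 0.045 = $138.53
PFL insurance: $3078.50 × 0.0041 = $12.62
State unemployment insurance (employee share): only $170550.90 − $170043.07 = $507.83 of this check is subject → $507.83 × 0.003 = $1.52
Garnishment: $3078.50 × 0.048 = $147.77
Group life insurance premium: $271.57
Total deductions = $245.11 + $246.28 + $719.99 + $19.40 + $135.05 + $138.53 + $12.62 + $1.52 + $147.77 + $271.57 = $1937.84
Net pay = $3078.50 − $1937.84 = $1140.66

$1140.66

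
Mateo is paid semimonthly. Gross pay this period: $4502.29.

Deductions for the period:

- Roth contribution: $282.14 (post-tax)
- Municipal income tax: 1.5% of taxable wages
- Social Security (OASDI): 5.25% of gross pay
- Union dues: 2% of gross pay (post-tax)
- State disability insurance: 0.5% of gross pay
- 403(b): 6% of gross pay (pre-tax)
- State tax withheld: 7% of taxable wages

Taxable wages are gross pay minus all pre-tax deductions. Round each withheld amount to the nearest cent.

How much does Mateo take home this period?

$3241.35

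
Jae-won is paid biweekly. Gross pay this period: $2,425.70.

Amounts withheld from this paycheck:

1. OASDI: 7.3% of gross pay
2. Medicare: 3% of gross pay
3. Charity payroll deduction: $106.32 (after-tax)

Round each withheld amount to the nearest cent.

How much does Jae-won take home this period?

$2,069.53

OASDI: $2,425.70 × 0.073 = $177.08
Medicare: $2,425.70 × 0.03 = $72.77
Charity payroll deduction: $106.32
Total deductions = $177.08 + $72.77 + $106.32 = $356.17
Net pay = $2,425.70 − $356.17 = $2,069.53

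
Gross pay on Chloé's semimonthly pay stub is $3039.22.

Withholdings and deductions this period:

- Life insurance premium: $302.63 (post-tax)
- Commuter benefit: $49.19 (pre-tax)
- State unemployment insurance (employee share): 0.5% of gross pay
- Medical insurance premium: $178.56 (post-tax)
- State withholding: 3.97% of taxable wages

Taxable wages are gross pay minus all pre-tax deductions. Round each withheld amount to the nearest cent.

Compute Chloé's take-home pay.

Commuter benefit: $49.19
Taxable wages = $3039.22 − $49.19 = $2990.03
State withholding: $2990.03 × 0.0397 = $118.70
State unemployment insurance (employee share): $3039.22 × 0.005 = $15.20
Medical insurance premium: $178.56
Life insurance premium: $302.63
Total deductions = $49.19 + $118.70 + $15.20 + $178.56 + $302.63 = $664.28
Net pay = $3039.22 − $664.28 = $2374.94

$2374.94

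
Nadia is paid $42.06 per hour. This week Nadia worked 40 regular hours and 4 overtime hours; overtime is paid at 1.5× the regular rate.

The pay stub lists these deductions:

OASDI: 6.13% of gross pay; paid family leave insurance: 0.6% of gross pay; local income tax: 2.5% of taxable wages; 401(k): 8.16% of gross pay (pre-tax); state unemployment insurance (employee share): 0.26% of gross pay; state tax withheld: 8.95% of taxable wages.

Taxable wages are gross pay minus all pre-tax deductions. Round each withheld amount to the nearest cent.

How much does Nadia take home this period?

$1,438.19

Regular pay: 40 × $42.06 = $1,682.40
Overtime pay: 4 × $42.06 × 1.5 = $252.36
Gross pay = $1,682.40 + $252.36 = $1,934.76
401(k): $1,934.76 × 0.0816 = $157.88
Taxable wages = $1,934.76 − $157.88 = $1,776.88
State tax withheld: $1,776.88 × 0.0895 = $159.03
Local income tax: $1,776.88 × 0.025 = $44.42
OASDI: $1,934.76 × 0.0613 = $118.60
Paid family leave insurance: $1,934.76 × 0.006 = $11.61
State unemployment insurance (employee share): $1,934.76 × 0.0026 = $5.03
Total deductions = $157.88 + $159.03 + $44.42 + $118.60 + $11.61 + $5.03 = $496.57
Net pay = $1,934.76 − $496.57 = $1,438.19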